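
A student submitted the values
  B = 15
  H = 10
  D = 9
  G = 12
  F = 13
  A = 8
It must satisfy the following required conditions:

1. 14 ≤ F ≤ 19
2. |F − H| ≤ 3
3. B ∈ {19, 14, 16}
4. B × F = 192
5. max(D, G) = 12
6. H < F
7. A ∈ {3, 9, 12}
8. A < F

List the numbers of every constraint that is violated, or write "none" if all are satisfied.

1. F = 13 is outside [14, 19] — does not hold.
2. |13 − 10| = 3; 3 ≤ 3 — holds.
3. B = 15 is not in {19, 14, 16} — does not hold.
4. B × F = 15 × 13 = 195, not 192 — does not hold.
5. max(9, 12) = 12 — holds.
6. H = 10, F = 13; 10 < 13 — holds.
7. A = 8 is not in {3, 9, 12} — does not hold.
8. A = 8, F = 13; 8 < 13 — holds.

The assignment fails constraints 1, 3, 4, and 7.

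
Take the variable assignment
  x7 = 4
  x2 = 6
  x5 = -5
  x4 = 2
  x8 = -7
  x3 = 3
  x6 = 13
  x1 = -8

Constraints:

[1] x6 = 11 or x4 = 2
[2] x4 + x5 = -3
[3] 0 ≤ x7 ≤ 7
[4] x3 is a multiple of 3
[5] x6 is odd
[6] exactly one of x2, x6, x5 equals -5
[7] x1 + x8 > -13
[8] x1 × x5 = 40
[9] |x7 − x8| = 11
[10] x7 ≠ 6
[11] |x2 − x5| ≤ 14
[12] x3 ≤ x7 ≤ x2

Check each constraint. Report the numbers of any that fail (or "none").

[1] x6 = 13 ≠ 11, but x4 = 2 = 2 (second disjunct) — holds.
[2] x4 + x5 = 2 + (-5) = -3 — holds.
[3] x7 = 4 lies in [0, 7] — holds.
[4] 3 / 3 = 1, so 3 divides 3 — holds.
[5] x6 = 13 is odd — holds.
[6] x2=6, x6=13, x5=-5; 1 of them equals -5 — holds.
[7] x1 + x8 = -8 + (-7) = -15; -15 ≤ -13, bound -13 not met — does not hold.
[8] x1 × x5 = -8 × (-5) = 40 — holds.
[9] |4 − (-7)| = 11 — holds.
[10] x7 = 4, and 4 ≠ 6 — holds.
[11] |6 − (-5)| = 11; 11 ≤ 14 — holds.
[12] values 3 ≤ 4 ≤ 6 — holds.

No — constraint 7 is not satisfied.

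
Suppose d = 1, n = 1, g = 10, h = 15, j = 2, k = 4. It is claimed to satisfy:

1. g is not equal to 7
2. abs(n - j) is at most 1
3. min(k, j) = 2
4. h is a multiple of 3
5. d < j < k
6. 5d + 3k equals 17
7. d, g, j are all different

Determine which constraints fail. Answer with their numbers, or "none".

All constraints are satisfied.

1. g = 10, and 10 ≠ 7 — holds.
2. abs(1 - 2) = 1; 1 ≤ 1 — holds.
3. min(4, 2) = 2 — holds.
4. 15 / 3 = 5, so 3 divides 15 — holds.
5. values 1 < 2 < 4 — holds.
6. 5d + 3k = 5(1) + 3(4) = 17 — holds.
7. values 1, 10, 2 are pairwise distinct — holds.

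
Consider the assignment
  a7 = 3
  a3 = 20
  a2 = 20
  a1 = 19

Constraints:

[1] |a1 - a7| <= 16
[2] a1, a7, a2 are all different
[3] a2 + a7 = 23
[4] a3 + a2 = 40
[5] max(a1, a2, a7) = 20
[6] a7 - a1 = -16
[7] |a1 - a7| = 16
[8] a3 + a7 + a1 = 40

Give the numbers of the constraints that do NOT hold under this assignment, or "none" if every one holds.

[1] |19 - 3| = 16; 16 ≤ 16  OK
[2] values 19, 3, 20 are pairwise distinct  OK
[3] a2 + a7 = 20 + 3 = 23  OK
[4] a3 + a2 = 20 + 20 = 40  OK
[5] max(19, 20, 3) = 20  OK
[6] a7 - a1 = 3 - 19 = -16  OK
[7] |19 - 3| = 16  OK
[8] a3 + a7 + a1 = 20 + 3 + 19 = 42, not 40  FAIL

Constraint 8 is violated.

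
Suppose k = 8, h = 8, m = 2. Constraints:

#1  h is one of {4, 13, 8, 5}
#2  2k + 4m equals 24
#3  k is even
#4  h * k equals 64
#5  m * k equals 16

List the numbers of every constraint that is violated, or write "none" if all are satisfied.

The assignment satisfies every constraint.

#1 h = 8 is in {4, 13, 8, 5} — holds.
#2 2k + 4m = 2(8) + 4(2) = 24 — holds.
#3 k = 8 is even — holds.
#4 h * k = 8 * 8 = 64 — holds.
#5 m * k = 2 * 8 = 16 — holds.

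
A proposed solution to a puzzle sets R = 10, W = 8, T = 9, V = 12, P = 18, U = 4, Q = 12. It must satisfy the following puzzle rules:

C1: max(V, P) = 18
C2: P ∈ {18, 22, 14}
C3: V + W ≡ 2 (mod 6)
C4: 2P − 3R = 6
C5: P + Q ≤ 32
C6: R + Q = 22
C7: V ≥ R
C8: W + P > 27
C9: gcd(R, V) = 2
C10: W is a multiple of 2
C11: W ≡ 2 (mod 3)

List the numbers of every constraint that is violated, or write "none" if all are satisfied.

No — constraint 8 is not satisfied.

C1: max(12, 18) = 18  true
C2: P = 18 is in {18, 22, 14}  true
C3: V + W = 20; 20 mod 6 = 2  true
C4: 2P − 3R = 2(18) − 3(10) = 6  true
C5: P + Q = 18 + 12 = 30; 30 ≤ 32  true
C6: R + Q = 10 + 12 = 22  true
C7: V = 12, R = 10; 12 ≥ 10  true
C8: W + P = 8 + 18 = 26; 26 ≤ 27, bound 27 not met  false
C9: gcd(10, 12) = 2  true
C10: 8 / 2 = 4, so 2 divides 8  true
C11: 8 mod 3 = 2  true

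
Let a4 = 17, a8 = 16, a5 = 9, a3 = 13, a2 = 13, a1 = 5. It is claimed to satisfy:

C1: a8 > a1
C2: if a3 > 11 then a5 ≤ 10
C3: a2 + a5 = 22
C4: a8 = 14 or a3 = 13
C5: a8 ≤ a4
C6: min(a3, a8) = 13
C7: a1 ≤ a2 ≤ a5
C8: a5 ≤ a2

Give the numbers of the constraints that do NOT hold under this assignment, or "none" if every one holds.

C1: a8 = 16, a1 = 5; 16 > 5  yes
C2: a3 = 13 > 11, so we need a5 ≤ 10; a5 = 9 ≤ 10  yes
C3: a2 + a5 = 13 + 9 = 22  yes
C4: a8 = 16 ≠ 14, but a3 = 13 = 13 (second disjunct)  yes
C5: a8 = 16, a4 = 17; 16 ≤ 17  yes
C6: min(13, 16) = 13  yes
C7: values 5, 13, 9; a2 = 13 is not ≤ a5 = 9  no
C8: a5 = 9, a2 = 13; 9 ≤ 13  yes

Constraint 7 does not hold.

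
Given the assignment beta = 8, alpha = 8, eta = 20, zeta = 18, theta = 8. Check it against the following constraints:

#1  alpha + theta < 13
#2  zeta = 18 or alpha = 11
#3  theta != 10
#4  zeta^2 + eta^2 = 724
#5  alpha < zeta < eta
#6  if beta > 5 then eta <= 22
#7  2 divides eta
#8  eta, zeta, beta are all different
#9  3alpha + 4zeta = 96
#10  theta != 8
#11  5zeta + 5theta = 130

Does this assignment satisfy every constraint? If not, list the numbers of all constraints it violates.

No — constraints 1, 10 are not satisfied.

#1 alpha + theta = 8 + 8 = 16; 16 ≥ 13, bound 13 not met — fails.
#2 zeta = 18 = 18 (first disjunct) — holds.
#3 theta = 8, and 8 ≠ 10 — holds.
#4 zeta^2 + eta^2 = 18^2 + 20^2 = 324 + 400 = 724 — holds.
#5 values 8 < 18 < 20 — holds.
#6 beta = 8 > 5, so we need eta ≤ 22; eta = 20 ≤ 22 — holds.
#7 20 / 2 = 10, so 2 divides 20 — holds.
#8 values 20, 18, 8 are pairwise distinct — holds.
#9 3alpha + 4zeta = 3(8) + 4(18) = 96 — holds.
#10 theta = 8, but 8 is required to differ — fails.
#11 5zeta + 5theta = 5(18) + 5(8) = 130 — holds.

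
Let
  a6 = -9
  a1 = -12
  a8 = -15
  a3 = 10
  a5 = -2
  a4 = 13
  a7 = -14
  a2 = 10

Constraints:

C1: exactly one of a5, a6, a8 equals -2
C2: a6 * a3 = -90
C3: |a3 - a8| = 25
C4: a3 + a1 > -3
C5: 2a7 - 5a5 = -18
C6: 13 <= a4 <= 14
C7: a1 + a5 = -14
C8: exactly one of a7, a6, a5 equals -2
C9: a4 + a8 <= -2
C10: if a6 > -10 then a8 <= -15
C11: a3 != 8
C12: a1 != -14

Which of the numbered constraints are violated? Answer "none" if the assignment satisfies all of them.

C1: a5=-2, a6=-9, a8=-15; 1 of them equals -2 — holds.
C2: a6 * a3 = -9 * 10 = -90 — holds.
C3: |10 - (-15)| = 25 — holds.
C4: a3 + a1 = 10 + (-12) = -2; -2 > -3 — holds.
C5: 2a7 - 5a5 = 2(-14) - 5(-2) = -18 — holds.
C6: a4 = 13 lies in [13, 14] — holds.
C7: a1 + a5 = -12 + (-2) = -14 — holds.
C8: a7=-14, a6=-9, a5=-2; 1 of them equals -2 — holds.
C9: a4 + a8 = 13 + (-15) = -2; -2 ≤ -2 — holds.
C10: a6 = -9 > -10, so we need a8 ≤ -15; a8 = -15 ≤ -15 — holds.
C11: a3 = 10, and 10 ≠ 8 — holds.
C12: a1 = -12, and -12 ≠ -14 — holds.

All constraints are satisfied.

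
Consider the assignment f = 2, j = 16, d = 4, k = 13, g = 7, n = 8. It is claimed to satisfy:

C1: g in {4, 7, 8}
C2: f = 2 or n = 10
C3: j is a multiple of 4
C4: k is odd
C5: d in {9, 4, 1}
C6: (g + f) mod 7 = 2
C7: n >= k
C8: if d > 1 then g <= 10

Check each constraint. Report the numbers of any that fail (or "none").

C1: g = 7 is in {4, 7, 8}  yes
C2: f = 2 = 2 (first disjunct)  yes
C3: 16 / 4 = 4, so 4 divides 16  yes
C4: k = 13 is odd  yes
C5: d = 4 is in {9, 4, 1}  yes
C6: g + f = 9; 9 mod 7 = 2  yes
C7: n = 8, k = 13; 8 < 13 (want ≥)  no
C8: d = 4 > 1, so we need g ≤ 10; g = 7 ≤ 10  yes

The assignment fails constraint 7.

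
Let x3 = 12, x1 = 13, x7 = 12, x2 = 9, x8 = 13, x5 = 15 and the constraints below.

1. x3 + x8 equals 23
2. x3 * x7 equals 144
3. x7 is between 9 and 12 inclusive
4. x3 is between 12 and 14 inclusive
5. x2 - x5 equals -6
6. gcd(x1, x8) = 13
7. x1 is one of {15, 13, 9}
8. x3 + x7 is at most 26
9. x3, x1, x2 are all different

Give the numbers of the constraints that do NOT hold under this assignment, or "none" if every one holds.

The assignment fails constraint 1.

1. x3 + x8 = 12 + 13 = 25, not 23 — violated.
2. x3 * x7 = 12 * 12 = 144 — OK.
3. x7 = 12 lies in [9, 12] — OK.
4. x3 = 12 lies in [12, 14] — OK.
5. x2 - x5 = 9 - 15 = -6 — OK.
6. gcd(13, 13) = 13 — OK.
7. x1 = 13 is in {15, 13, 9} — OK.
8. x3 + x7 = 12 + 12 = 24; 24 ≤ 26 — OK.
9. values 12, 13, 9 are pairwise distinct — OK.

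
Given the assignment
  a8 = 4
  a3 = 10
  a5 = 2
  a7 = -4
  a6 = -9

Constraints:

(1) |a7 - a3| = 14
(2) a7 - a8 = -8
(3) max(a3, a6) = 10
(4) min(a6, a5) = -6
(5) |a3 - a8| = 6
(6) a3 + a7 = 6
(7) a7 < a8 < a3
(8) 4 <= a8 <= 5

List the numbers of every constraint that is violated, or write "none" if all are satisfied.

(1) |-4 - 10| = 14 — holds.
(2) a7 - a8 = -4 - 4 = -8 — holds.
(3) max(10, -9) = 10 — holds.
(4) min(-9, 2) = -9, not -6 — does not hold.
(5) |10 - 4| = 6 — holds.
(6) a3 + a7 = 10 + (-4) = 6 — holds.
(7) values -4 < 4 < 10 — holds.
(8) a8 = 4 lies in [4, 5] — holds.

Violated: 4.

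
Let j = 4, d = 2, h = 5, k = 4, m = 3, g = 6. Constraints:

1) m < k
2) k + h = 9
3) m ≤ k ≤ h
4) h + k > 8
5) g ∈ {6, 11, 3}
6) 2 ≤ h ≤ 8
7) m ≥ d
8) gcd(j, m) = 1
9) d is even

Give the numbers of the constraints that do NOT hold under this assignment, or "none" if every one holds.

All constraints are satisfied.

1) m = 3, k = 4; 3 < 4 — satisfied.
2) k + h = 4 + 5 = 9 — satisfied.
3) values 3 ≤ 4 ≤ 5 — satisfied.
4) h + k = 5 + 4 = 9; 9 > 8 — satisfied.
5) g = 6 is in {6, 11, 3} — satisfied.
6) h = 5 lies in [2, 8] — satisfied.
7) m = 3, d = 2; 3 ≥ 2 — satisfied.
8) gcd(4, 3) = 1 — satisfied.
9) d = 2 is even — satisfied.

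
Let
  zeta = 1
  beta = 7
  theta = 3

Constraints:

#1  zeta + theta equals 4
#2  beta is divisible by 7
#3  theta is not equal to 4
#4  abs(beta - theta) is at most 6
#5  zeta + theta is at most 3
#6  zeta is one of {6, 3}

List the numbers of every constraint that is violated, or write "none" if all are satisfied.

#1 zeta + theta = 1 + 3 = 4 — OK.
#2 7 / 7 = 1, so 7 divides 7 — OK.
#3 theta = 3, and 3 ≠ 4 — OK.
#4 abs(7 - 3) = 4; 4 ≤ 6 — OK.
#5 zeta + theta = 1 + 3 = 4; 4 > 3, bound 3 not met — violated.
#6 zeta = 1 is not in {6, 3} — violated.

Violated: 5 and 6.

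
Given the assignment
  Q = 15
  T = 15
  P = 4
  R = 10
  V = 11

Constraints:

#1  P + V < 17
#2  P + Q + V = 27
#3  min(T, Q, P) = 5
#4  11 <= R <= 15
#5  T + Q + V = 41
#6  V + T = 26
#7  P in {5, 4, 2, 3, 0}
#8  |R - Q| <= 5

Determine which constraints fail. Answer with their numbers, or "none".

#1 P + V = 4 + 11 = 15; 15 < 17 — holds.
#2 P + Q + V = 4 + 15 + 11 = 30, not 27 — fails.
#3 min(15, 15, 4) = 4, not 5 — fails.
#4 R = 10 is outside [11, 15] — fails.
#5 T + Q + V = 15 + 15 + 11 = 41 — holds.
#6 V + T = 11 + 15 = 26 — holds.
#7 P = 4 is in {5, 4, 2, 3, 0} — holds.
#8 |10 - 15| = 5; 5 ≤ 5 — holds.

No — constraints 2, 3, 4 are not satisfied.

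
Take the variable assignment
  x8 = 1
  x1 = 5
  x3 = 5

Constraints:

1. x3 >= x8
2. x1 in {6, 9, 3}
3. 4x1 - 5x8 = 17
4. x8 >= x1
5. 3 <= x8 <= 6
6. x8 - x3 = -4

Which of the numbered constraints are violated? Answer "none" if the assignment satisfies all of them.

1. x3 = 5, x8 = 1; 5 ≥ 1 — holds.
2. x1 = 5 is not in {6, 9, 3} — does not hold.
3. 4x1 - 5x8 = 4(5) - 5(1) = 15, not 17 — does not hold.
4. x8 = 1, x1 = 5; 1 < 5 (want ≥) — does not hold.
5. x8 = 1 is outside [3, 6] — does not hold.
6. x8 - x3 = 1 - 5 = -4 — holds.

No — constraints 2, 3, 4, 5 are not satisfied.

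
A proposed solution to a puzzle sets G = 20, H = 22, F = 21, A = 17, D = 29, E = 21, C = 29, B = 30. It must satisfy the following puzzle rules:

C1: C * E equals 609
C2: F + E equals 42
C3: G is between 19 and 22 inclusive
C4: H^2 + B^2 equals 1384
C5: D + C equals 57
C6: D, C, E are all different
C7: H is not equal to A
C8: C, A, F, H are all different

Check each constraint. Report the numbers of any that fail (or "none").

The assignment fails constraints 5, 6.

C1: C * E = 29 * 21 = 609  ✔
C2: F + E = 21 + 21 = 42  ✔
C3: G = 20 lies in [19, 22]  ✔
C4: H^2 + B^2 = 22^2 + 30^2 = 484 + 900 = 1384  ✔
C5: D + C = 29 + 29 = 58, not 57  ✘
C6: D = C = 29, not all different  ✘
C7: H = 22, A = 17; distinct  ✔
C8: values 29, 17, 21, 22 are pairwise distinct  ✔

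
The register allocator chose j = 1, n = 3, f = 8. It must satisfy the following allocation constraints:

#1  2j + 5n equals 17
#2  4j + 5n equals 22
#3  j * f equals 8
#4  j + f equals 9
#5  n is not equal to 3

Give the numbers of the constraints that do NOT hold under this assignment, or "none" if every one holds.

#1 2j + 5n = 2(1) + 5(3) = 17 — holds.
#2 4j + 5n = 4(1) + 5(3) = 19, not 22 — fails.
#3 j * f = 1 * 8 = 8 — holds.
#4 j + f = 1 + 8 = 9 — holds.
#5 n = 3, but 3 is required to differ — fails.

Violated: 2, 5.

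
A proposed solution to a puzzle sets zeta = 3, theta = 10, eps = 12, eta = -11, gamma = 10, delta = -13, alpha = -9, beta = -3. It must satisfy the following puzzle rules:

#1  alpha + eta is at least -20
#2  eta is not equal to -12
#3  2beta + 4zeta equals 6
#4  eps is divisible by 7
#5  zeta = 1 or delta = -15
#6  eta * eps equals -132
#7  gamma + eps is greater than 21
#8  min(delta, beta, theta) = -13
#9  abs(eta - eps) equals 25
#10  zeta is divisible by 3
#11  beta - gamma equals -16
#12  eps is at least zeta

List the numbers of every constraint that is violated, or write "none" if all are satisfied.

No — constraints 4, 5, 9, 11 are not satisfied.

#1 alpha + eta = -9 + (-11) = -20; -20 ≥ -20 — holds.
#2 eta = -11, and -11 ≠ -12 — holds.
#3 2beta + 4zeta = 2(-3) + 4(3) = 6 — holds.
#4 12 = 7*1 + 5, so 7 does not divide 12 — fails.
#5 zeta = 3 ≠ 1 and delta = -13 ≠ -15; both disjuncts false — fails.
#6 eta * eps = -11 * 12 = -132 — holds.
#7 gamma + eps = 10 + 12 = 22; 22 > 21 — holds.
#8 min(-13, -3, 10) = -13 — holds.
#9 abs(-11 - 12) = 23, not 25 — fails.
#10 3 / 3 = 1, so 3 divides 3 — holds.
#11 beta - gamma = -3 - 10 = -13, not -16 — fails.
#12 eps = 12, zeta = 3; 12 ≥ 3 — holds.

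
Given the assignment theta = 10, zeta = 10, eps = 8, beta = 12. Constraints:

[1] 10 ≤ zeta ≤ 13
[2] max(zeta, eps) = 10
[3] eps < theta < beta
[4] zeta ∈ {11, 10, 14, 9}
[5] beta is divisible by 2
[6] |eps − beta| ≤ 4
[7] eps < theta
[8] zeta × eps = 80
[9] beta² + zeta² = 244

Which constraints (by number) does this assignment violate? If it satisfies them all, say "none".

None — every constraint holds.

[1] zeta = 10 lies in [10, 13] — holds.
[2] max(10, 8) = 10 — holds.
[3] values 8 < 10 < 12 — holds.
[4] zeta = 10 is in {11, 10, 14, 9} — holds.
[5] 12 / 2 = 6, so 2 divides 12 — holds.
[6] |8 − 12| = 4; 4 ≤ 4 — holds.
[7] eps = 8, theta = 10; 8 < 10 — holds.
[8] zeta × eps = 10 × 8 = 80 — holds.
[9] beta² + zeta² = 12² + 10² = 144 + 100 = 244 — holds.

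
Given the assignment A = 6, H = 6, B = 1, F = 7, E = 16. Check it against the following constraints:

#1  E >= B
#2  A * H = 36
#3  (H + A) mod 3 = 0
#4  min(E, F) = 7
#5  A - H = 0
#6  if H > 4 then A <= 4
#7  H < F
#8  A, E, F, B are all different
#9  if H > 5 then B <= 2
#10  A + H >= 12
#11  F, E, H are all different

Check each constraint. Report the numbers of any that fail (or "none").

#1 E = 16, B = 1; 16 ≥ 1 — OK.
#2 A * H = 6 * 6 = 36 — OK.
#3 H + A = 12; 12 mod 3 = 0 — OK.
#4 min(16, 7) = 7 — OK.
#5 A - H = 6 - 6 = 0 — OK.
#6 H = 6 > 4, so we need A ≤ 4; but A = 6 > 4 — violated.
#7 H = 6, F = 7; 6 < 7 — OK.
#8 values 6, 16, 7, 1 are pairwise distinct — OK.
#9 H = 6 > 5, so we need B ≤ 2; B = 1 ≤ 2 — OK.
#10 A + H = 6 + 6 = 12; 12 ≥ 12 — OK.
#11 values 7, 16, 6 are pairwise distinct — OK.

The assignment fails constraint 6.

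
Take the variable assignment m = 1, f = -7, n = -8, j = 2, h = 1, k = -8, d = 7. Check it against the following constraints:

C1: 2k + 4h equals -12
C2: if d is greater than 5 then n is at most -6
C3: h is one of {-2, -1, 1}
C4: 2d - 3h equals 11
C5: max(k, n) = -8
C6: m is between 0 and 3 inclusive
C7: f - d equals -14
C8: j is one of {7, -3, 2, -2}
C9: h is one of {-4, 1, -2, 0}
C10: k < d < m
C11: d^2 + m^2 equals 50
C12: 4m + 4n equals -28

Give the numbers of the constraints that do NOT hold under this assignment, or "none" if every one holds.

C1: 2k + 4h = 2(-8) + 4(1) = -12  yes
C2: d = 7 > 5, so we need n ≤ -6; n = -8 ≤ -6  yes
C3: h = 1 is in {-2, -1, 1}  yes
C4: 2d - 3h = 2(7) - 3(1) = 11  yes
C5: max(-8, -8) = -8  yes
C6: m = 1 lies in [0, 3]  yes
C7: f - d = -7 - 7 = -14  yes
C8: j = 2 is in {7, -3, 2, -2}  yes
C9: h = 1 is in {-4, 1, -2, 0}  yes
C10: values -8, 7, 1; d = 7 is not < m = 1  no
C11: d^2 + m^2 = 7^2 + 1^2 = 49 + 1 = 50  yes
C12: 4m + 4n = 4(1) + 4(-8) = -28  yes

No — constraint 10 is not satisfied.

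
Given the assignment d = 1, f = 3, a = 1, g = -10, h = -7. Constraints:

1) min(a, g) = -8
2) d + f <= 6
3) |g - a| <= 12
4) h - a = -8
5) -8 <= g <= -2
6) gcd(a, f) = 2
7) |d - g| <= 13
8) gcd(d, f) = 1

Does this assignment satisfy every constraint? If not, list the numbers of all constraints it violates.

1) min(1, -10) = -10, not -8  ✘
2) d + f = 1 + 3 = 4; 4 ≤ 6  ✔
3) |-10 - 1| = 11; 11 ≤ 12  ✔
4) h - a = -7 - 1 = -8  ✔
5) g = -10 is outside [-8, -2]  ✘
6) gcd(1, 3) = 1, not 2  ✘
7) |1 - (-10)| = 11; 11 ≤ 13  ✔
8) gcd(1, 3) = 1  ✔

Constraints 1, 5, and 6 do not hold.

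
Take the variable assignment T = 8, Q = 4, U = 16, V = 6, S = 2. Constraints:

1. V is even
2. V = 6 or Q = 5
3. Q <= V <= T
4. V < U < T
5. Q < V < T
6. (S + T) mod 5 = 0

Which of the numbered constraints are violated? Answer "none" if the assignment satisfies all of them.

1. V = 6 is even — holds.
2. V = 6 = 6 (first disjunct) — holds.
3. values 4 <= 6 <= 8 — holds.
4. values 6, 16, 8; U = 16 is not < T = 8 — does not hold.
5. values 4 < 6 < 8 — holds.
6. S + T = 10; 10 mod 5 = 0 — holds.

Constraint 4 is violated.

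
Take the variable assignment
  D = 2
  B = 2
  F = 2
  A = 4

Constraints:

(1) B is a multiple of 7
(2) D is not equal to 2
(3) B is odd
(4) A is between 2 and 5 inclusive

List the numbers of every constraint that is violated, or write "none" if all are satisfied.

The assignment fails constraints 1, 2, and 3.

(1) 2 = 7*0 + 2, so 7 does not divide 2 — fails.
(2) D = 2, but 2 is required to differ — fails.
(3) B = 2 is even — fails.
(4) A = 4 lies in [2, 5] — holds.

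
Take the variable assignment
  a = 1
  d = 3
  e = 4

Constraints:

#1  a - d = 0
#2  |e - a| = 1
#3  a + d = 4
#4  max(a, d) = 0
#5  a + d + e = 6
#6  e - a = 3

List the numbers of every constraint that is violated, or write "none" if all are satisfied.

No — constraints 1, 2, 4, and 5 are not satisfied.

#1 a - d = 1 - 3 = -2, not 0  ✗
#2 |4 - 1| = 3, not 1  ✗
#3 a + d = 1 + 3 = 4  ✓
#4 max(1, 3) = 3, not 0  ✗
#5 a + d + e = 1 + 3 + 4 = 8, not 6  ✗
#6 e - a = 4 - 1 = 3  ✓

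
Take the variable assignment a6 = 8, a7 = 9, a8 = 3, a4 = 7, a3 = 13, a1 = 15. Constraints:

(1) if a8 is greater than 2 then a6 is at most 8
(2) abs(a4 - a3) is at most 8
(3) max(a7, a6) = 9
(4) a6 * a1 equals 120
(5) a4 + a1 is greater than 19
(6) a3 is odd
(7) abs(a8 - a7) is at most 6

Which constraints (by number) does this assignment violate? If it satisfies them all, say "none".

(1) a8 = 3 > 2, so we need a6 ≤ 8; a6 = 8 ≤ 8  holds
(2) abs(7 - 13) = 6; 6 ≤ 8  holds
(3) max(9, 8) = 9  holds
(4) a6 * a1 = 8 * 15 = 120  holds
(5) a4 + a1 = 7 + 15 = 22; 22 > 19  holds
(6) a3 = 13 is odd  holds
(7) abs(3 - 9) = 6; 6 ≤ 6  holds

Yes — all constraints hold.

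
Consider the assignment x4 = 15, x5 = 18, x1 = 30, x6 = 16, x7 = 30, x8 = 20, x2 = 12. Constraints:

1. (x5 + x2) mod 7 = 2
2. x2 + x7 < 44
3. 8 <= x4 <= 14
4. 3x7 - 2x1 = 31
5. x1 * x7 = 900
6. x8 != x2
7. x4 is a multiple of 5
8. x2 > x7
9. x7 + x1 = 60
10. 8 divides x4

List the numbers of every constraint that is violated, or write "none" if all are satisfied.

Constraints 3, 4, 8, and 10 are violated.

1. x5 + x2 = 30; 30 mod 7 = 2  ✓
2. x2 + x7 = 12 + 30 = 42; 42 < 44  ✓
3. x4 = 15 is outside [8, 14]  ✗
4. 3x7 - 2x1 = 3(30) - 2(30) = 30, not 31  ✗
5. x1 * x7 = 30 * 30 = 900  ✓
6. x8 = 20, x2 = 12; distinct  ✓
7. 15 / 5 = 3, so 5 divides 15  ✓
8. x2 = 12, x7 = 30; 12 ≤ 30 (want >)  ✗
9. x7 + x1 = 30 + 30 = 60  ✓
10. 15 = 8*1 + 7, so 8 does not divide 15  ✗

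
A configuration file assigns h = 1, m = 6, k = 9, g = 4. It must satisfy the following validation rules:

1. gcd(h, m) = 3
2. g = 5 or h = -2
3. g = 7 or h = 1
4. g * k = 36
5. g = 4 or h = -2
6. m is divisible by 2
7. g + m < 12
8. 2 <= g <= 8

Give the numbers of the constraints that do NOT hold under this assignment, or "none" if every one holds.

The assignment fails constraints 1, 2.

1. gcd(1, 6) = 1, not 3 — fails.
2. g = 4 ≠ 5 and h = 1 ≠ -2; both disjuncts false — fails.
3. g = 4 ≠ 7, but h = 1 = 1 (second disjunct) — holds.
4. g * k = 4 * 9 = 36 — holds.
5. g = 4 = 4 (first disjunct) — holds.
6. 6 / 2 = 3, so 2 divides 6 — holds.
7. g + m = 4 + 6 = 10; 10 < 12 — holds.
8. g = 4 lies in [2, 8] — holds.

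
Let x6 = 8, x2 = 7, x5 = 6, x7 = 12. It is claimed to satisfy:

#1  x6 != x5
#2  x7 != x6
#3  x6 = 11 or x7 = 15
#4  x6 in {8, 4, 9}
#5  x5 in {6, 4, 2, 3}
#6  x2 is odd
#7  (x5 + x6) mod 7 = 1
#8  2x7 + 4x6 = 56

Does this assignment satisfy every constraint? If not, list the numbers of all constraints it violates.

Constraints 3 and 7 are violated.

#1 x6 = 8, x5 = 6; distinct  ✓
#2 x7 = 12, x6 = 8; distinct  ✓
#3 x6 = 8 ≠ 11 and x7 = 12 ≠ 15; both disjuncts false  ✗
#4 x6 = 8 is in {8, 4, 9}  ✓
#5 x5 = 6 is in {6, 4, 2, 3}  ✓
#6 x2 = 7 is odd  ✓
#7 x5 + x6 = 14; 14 mod 7 = 0, not 1  ✗
#8 2x7 + 4x6 = 2(12) + 4(8) = 56  ✓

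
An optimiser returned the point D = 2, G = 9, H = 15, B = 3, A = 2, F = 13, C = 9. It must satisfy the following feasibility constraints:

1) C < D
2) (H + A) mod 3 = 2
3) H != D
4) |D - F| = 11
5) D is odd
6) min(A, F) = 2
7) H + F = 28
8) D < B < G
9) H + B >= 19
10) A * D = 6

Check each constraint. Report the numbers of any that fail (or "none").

The assignment fails constraints 1, 5, 9, 10.

1) C = 9, D = 2; 9 ≥ 2 (want <) — violated.
2) H + A = 17; 17 mod 3 = 2 — satisfied.
3) H = 15, D = 2; distinct — satisfied.
4) |2 - 13| = 11 — satisfied.
5) D = 2 is even — violated.
6) min(2, 13) = 2 — satisfied.
7) H + F = 15 + 13 = 28 — satisfied.
8) values 2 < 3 < 9 — satisfied.
9) H + B = 15 + 3 = 18; 18 < 19, bound 19 not met — violated.
10) A * D = 2 * 2 = 4, not 6 — violated.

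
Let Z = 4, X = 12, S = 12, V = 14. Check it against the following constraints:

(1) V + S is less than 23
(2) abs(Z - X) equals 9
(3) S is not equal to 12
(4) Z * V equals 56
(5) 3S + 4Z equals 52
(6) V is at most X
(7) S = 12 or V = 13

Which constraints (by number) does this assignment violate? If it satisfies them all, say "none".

Constraints 1, 2, 3, and 6 are violated.

(1) V + S = 14 + 12 = 26; 26 ≥ 23, bound 23 not met  ✗
(2) abs(4 - 12) = 8, not 9  ✗
(3) S = 12, but 12 is required to differ  ✗
(4) Z * V = 4 * 14 = 56  ✓
(5) 3S + 4Z = 3(12) + 4(4) = 52  ✓
(6) V = 14, X = 12; 14 > 12 (want ≤)  ✗
(7) S = 12 = 12 (first disjunct)  ✓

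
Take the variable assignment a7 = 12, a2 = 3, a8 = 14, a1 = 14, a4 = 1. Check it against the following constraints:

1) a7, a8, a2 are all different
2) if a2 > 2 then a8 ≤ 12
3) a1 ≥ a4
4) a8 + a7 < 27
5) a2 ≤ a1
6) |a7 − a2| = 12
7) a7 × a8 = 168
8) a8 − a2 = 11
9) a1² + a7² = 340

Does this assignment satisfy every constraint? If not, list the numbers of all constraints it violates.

The assignment fails constraints 2, 6.

1) values 12, 14, 3 are pairwise distinct  true
2) a2 = 3 > 2, so we need a8 ≤ 12; but a8 = 14 > 12  false
3) a1 = 14, a4 = 1; 14 ≥ 1  true
4) a8 + a7 = 14 + 12 = 26; 26 < 27  true
5) a2 = 3, a1 = 14; 3 ≤ 14  true
6) |12 − 3| = 9, not 12  false
7) a7 × a8 = 12 × 14 = 168  true
8) a8 − a2 = 14 − 3 = 11  true
9) a1² + a7² = 14² + 12² = 196 + 144 = 340  true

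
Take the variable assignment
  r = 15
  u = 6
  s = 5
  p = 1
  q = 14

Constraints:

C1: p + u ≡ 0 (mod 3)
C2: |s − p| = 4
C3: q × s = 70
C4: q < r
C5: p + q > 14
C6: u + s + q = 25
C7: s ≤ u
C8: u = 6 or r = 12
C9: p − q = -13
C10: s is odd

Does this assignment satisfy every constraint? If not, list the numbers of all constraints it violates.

Violated: 1.

C1: p + u = 7; 7 mod 3 = 1, not 0  ✗
C2: |5 − 1| = 4  ✓
C3: q × s = 14 × 5 = 70  ✓
C4: q = 14, r = 15; 14 < 15  ✓
C5: p + q = 1 + 14 = 15; 15 > 14  ✓
C6: u + s + q = 6 + 5 + 14 = 25  ✓
C7: s = 5, u = 6; 5 ≤ 6  ✓
C8: u = 6 = 6 (first disjunct)  ✓
C9: p − q = 1 − 14 = -13  ✓
C10: s = 5 is odd  ✓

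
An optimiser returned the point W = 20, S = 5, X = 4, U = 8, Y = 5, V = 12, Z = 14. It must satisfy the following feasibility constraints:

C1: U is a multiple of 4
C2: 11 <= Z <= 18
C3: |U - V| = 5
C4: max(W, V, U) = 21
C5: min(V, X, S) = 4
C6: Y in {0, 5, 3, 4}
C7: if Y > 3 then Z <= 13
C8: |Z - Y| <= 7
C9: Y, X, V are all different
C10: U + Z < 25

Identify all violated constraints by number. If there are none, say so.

C1: 8 / 4 = 2, so 4 divides 8  yes
C2: Z = 14 lies in [11, 18]  yes
C3: |8 - 12| = 4, not 5  no
C4: max(20, 12, 8) = 20, not 21  no
C5: min(12, 4, 5) = 4  yes
C6: Y = 5 is in {0, 5, 3, 4}  yes
C7: Y = 5 > 3, so we need Z ≤ 13; but Z = 14 > 13  no
C8: |14 - 5| = 9; 9 > 7, exceeds bound 7  no
C9: values 5, 4, 12 are pairwise distinct  yes
C10: U + Z = 8 + 14 = 22; 22 < 25  yes

Violated: 3, 4, 7, 8.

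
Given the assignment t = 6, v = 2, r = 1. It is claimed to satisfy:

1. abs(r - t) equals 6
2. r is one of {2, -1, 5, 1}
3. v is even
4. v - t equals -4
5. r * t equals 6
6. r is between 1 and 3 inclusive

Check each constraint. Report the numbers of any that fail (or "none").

1. abs(1 - 6) = 5, not 6  ✘
2. r = 1 is in {2, -1, 5, 1}  ✔
3. v = 2 is even  ✔
4. v - t = 2 - 6 = -4  ✔
5. r * t = 1 * 6 = 6  ✔
6. r = 1 lies in [1, 3]  ✔

Constraint 1 is violated.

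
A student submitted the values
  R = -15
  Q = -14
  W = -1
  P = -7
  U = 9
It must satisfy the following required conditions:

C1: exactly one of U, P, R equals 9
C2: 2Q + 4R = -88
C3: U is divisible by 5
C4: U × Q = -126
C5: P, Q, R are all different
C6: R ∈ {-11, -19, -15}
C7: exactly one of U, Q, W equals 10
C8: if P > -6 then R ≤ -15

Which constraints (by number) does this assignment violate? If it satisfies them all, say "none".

C1: U=9, P=-7, R=-15; 1 of them equals 9 — OK.
C2: 2Q + 4R = 2(-14) + 4(-15) = -88 — OK.
C3: 9 = 5×1 + 4, so 5 does not divide 9 — violated.
C4: U × Q = 9 × (-14) = -126 — OK.
C5: values -7, -14, -15 are pairwise distinct — OK.
C6: R = -15 is in {-11, -19, -15} — OK.
C7: U=9, Q=-14, W=-1; 0 of them equal 10, not exactly one — violated.
C8: P = -7, not > -6; antecedent false, conditional vacuously true — OK.

Constraints 3, 7 do not hold.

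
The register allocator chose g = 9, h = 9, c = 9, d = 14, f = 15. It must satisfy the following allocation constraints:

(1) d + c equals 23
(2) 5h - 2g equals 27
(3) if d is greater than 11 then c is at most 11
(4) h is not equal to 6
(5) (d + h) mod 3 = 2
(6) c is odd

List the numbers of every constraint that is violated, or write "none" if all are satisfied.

All constraints are satisfied.

(1) d + c = 14 + 9 = 23 — OK.
(2) 5h - 2g = 5(9) - 2(9) = 27 — OK.
(3) d = 14 > 11, so we need c ≤ 11; c = 9 ≤ 11 — OK.
(4) h = 9, and 9 ≠ 6 — OK.
(5) d + h = 23; 23 mod 3 = 2 — OK.
(6) c = 9 is odd — OK.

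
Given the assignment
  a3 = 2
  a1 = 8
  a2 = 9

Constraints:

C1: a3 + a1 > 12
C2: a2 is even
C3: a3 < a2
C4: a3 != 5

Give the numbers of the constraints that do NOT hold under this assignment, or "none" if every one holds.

Violated: 1 and 2.

C1: a3 + a1 = 2 + 8 = 10; 10 ≤ 12, bound 12 not met  no
C2: a2 = 9 is odd  no
C3: a3 = 2, a2 = 9; 2 < 9  yes
C4: a3 = 2, and 2 ≠ 5  yes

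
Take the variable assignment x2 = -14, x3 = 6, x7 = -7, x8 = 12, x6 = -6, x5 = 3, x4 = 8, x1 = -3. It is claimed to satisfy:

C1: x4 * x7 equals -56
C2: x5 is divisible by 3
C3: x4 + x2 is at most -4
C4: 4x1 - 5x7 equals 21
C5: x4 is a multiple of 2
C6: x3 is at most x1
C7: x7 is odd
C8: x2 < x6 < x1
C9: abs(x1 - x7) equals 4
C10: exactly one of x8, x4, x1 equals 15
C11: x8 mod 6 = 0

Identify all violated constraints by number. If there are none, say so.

C1: x4 * x7 = 8 * (-7) = -56 — holds.
C2: 3 / 3 = 1, so 3 divides 3 — holds.
C3: x4 + x2 = 8 + (-14) = -6; -6 ≤ -4 — holds.
C4: 4x1 - 5x7 = 4(-3) - 5(-7) = 23, not 21 — fails.
C5: 8 / 2 = 4, so 2 divides 8 — holds.
C6: x3 = 6, x1 = -3; 6 > -3 (want ≤) — fails.
C7: x7 = -7 is odd — holds.
C8: values -14 < -6 < -3 — holds.
C9: abs(-3 - (-7)) = 4 — holds.
C10: x8=12, x4=8, x1=-3; 0 of them equal 15, not exactly one — fails.
C11: 12 mod 6 = 0 — holds.

No — constraints 4, 6, and 10 are not satisfied.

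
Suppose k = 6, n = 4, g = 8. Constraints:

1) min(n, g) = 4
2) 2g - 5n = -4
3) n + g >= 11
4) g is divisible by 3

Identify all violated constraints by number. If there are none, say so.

Constraint 4 is violated.

1) min(4, 8) = 4  ✓
2) 2g - 5n = 2(8) - 5(4) = -4  ✓
3) n + g = 4 + 8 = 12; 12 ≥ 11  ✓
4) 8 = 3*2 + 2, so 3 does not divide 8  ✗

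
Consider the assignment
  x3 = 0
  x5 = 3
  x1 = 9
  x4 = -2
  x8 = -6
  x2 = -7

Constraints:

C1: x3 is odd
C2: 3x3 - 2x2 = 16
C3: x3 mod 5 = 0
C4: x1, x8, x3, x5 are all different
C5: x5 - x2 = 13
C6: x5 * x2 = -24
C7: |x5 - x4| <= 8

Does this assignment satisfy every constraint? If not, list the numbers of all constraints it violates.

Constraints 1, 2, 5, 6 are violated.

C1: x3 = 0 is even  ✗
C2: 3x3 - 2x2 = 3(0) - 2(-7) = 14, not 16  ✗
C3: 0 mod 5 = 0  ✓
C4: values 9, -6, 0, 3 are pairwise distinct  ✓
C5: x5 - x2 = 3 - (-7) = 10, not 13  ✗
C6: x5 * x2 = 3 * (-7) = -21, not -24  ✗
C7: |3 - (-2)| = 5; 5 ≤ 8  ✓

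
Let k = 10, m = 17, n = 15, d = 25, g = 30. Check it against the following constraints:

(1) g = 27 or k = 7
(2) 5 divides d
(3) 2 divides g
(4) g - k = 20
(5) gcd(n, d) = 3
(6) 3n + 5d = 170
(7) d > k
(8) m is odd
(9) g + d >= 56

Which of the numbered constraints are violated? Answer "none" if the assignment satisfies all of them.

(1) g = 30 ≠ 27 and k = 10 ≠ 7; both disjuncts false  false
(2) 25 / 5 = 5, so 5 divides 25  true
(3) 30 / 2 = 15, so 2 divides 30  true
(4) g - k = 30 - 10 = 20  true
(5) gcd(15, 25) = 5, not 3  false
(6) 3n + 5d = 3(15) + 5(25) = 170  true
(7) d = 25, k = 10; 25 > 10  true
(8) m = 17 is odd  true
(9) g + d = 30 + 25 = 55; 55 < 56, bound 56 not met  false

The assignment fails constraints 1, 5, 9.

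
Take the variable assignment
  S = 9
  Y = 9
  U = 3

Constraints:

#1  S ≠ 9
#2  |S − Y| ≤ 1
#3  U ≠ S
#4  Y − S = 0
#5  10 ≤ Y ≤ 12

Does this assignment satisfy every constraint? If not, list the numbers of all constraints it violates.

#1 S = 9, but 9 is required to differ — violated.
#2 |9 − 9| = 0; 0 ≤ 1 — satisfied.
#3 U = 3, S = 9; distinct — satisfied.
#4 Y − S = 9 − 9 = 0 — satisfied.
#5 Y = 9 is outside [10, 12] — violated.

Constraints 1 and 5 do not hold.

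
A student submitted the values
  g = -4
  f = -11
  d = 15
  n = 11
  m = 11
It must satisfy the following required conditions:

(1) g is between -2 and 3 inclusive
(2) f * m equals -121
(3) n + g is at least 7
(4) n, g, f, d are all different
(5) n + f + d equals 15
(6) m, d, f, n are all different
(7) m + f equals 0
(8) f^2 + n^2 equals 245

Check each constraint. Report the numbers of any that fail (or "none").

(1) g = -4 is outside [-2, 3]  ✗
(2) f * m = -11 * 11 = -121  ✓
(3) n + g = 11 + (-4) = 7; 7 ≥ 7  ✓
(4) values 11, -4, -11, 15 are pairwise distinct  ✓
(5) n + f + d = 11 + (-11) + 15 = 15  ✓
(6) m = n = 11, not all different  ✗
(7) m + f = 11 + (-11) = 0  ✓
(8) f^2 + n^2 = (-11)^2 + 11^2 = 121 + 121 = 242, not 245  ✗

Constraints 1, 6, and 8 do not hold.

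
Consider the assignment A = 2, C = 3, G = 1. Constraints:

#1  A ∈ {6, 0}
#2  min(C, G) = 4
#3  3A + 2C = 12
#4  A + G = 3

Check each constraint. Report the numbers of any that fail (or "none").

#1 A = 2 is not in {6, 0} — does not hold.
#2 min(3, 1) = 1, not 4 — does not hold.
#3 3A + 2C = 3(2) + 2(3) = 12 — holds.
#4 A + G = 2 + 1 = 3 — holds.

Violated: 1, 2.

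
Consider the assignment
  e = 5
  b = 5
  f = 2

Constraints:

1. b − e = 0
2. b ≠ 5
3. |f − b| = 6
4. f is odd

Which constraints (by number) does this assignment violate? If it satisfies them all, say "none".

Constraints 2, 3, 4 do not hold.

1. b − e = 5 − 5 = 0  ✓
2. b = 5, but 5 is required to differ  ✗
3. |2 − 5| = 3, not 6  ✗
4. f = 2 is even  ✗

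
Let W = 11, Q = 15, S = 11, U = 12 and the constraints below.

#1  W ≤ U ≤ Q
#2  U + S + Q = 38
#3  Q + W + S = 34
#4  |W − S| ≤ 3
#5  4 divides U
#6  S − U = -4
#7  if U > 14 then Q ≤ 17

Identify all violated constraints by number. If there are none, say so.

Violated: 3 and 6.

#1 values 11 ≤ 12 ≤ 15  ✔
#2 U + S + Q = 12 + 11 + 15 = 38  ✔
#3 Q + W + S = 15 + 11 + 11 = 37, not 34  ✘
#4 |11 − 11| = 0; 0 ≤ 3  ✔
#5 12 / 4 = 3, so 4 divides 12  ✔
#6 S − U = 11 − 12 = -1, not -4  ✘
#7 U = 12, not > 14; antecedent false, conditional vacuously true  ✔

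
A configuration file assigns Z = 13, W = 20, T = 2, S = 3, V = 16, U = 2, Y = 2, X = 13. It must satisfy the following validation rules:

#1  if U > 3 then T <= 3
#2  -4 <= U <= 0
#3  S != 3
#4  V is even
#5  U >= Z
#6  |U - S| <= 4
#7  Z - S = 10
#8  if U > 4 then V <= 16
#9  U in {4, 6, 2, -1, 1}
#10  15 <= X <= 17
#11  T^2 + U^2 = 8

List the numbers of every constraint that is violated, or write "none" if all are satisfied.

#1 U = 2, not > 3; antecedent false, conditional vacuously true  ✓
#2 U = 2 is outside [-4, 0]  ✗
#3 S = 3, but 3 is required to differ  ✗
#4 V = 16 is even  ✓
#5 U = 2, Z = 13; 2 < 13 (want ≥)  ✗
#6 |2 - 3| = 1; 1 ≤ 4  ✓
#7 Z - S = 13 - 3 = 10  ✓
#8 U = 2, not > 4; antecedent false, conditional vacuously true  ✓
#9 U = 2 is in {4, 6, 2, -1, 1}  ✓
#10 X = 13 is outside [15, 17]  ✗
#11 T^2 + U^2 = 2^2 + 2^2 = 4 + 4 = 8  ✓

The assignment fails constraints 2, 3, 5, 10.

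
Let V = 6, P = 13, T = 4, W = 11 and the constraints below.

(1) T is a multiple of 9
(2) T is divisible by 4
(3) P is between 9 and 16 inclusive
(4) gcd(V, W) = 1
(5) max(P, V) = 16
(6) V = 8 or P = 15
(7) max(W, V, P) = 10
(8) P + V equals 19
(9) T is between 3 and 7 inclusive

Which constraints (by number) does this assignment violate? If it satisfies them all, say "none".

(1) 4 = 9*0 + 4, so 9 does not divide 4  false
(2) 4 / 4 = 1, so 4 divides 4  true
(3) P = 13 lies in [9, 16]  true
(4) gcd(6, 11) = 1  true
(5) max(13, 6) = 13, not 16  false
(6) V = 6 ≠ 8 and P = 13 ≠ 15; both disjuncts false  false
(7) max(11, 6, 13) = 13, not 10  false
(8) P + V = 13 + 6 = 19  true
(9) T = 4 lies in [3, 7]  true

Constraints 1, 5, 6, and 7 do not hold.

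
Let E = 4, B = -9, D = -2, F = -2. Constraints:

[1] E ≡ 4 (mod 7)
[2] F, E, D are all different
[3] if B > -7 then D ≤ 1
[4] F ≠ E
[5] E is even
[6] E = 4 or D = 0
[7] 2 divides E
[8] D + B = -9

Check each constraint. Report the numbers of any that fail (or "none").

No — constraints 2, 8 are not satisfied.

[1] 4 mod 7 = 4 — holds.
[2] F = D = -2, not all different — does not hold.
[3] B = -9, not > -7; antecedent false, conditional vacuously true — holds.
[4] F = -2, E = 4; distinct — holds.
[5] E = 4 is even — holds.
[6] E = 4 = 4 (first disjunct) — holds.
[7] 4 / 2 = 2, so 2 divides 4 — holds.
[8] D + B = -2 + (-9) = -11, not -9 — does not hold.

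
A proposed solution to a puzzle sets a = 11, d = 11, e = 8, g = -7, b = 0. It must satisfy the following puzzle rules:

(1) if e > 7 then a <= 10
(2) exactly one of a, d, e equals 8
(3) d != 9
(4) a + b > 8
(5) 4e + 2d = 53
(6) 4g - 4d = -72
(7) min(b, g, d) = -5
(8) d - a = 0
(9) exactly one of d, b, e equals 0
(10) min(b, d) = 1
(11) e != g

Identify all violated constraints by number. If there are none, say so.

Constraints 1, 5, 7, and 10 are violated.

(1) e = 8 > 7, so we need a ≤ 10; but a = 11 > 10  false
(2) a=11, d=11, e=8; 1 of them equals 8  true
(3) d = 11, and 11 ≠ 9  true
(4) a + b = 11 + 0 = 11; 11 > 8  true
(5) 4e + 2d = 4(8) + 2(11) = 54, not 53  false
(6) 4g - 4d = 4(-7) - 4(11) = -72  true
(7) min(0, -7, 11) = -7, not -5  false
(8) d - a = 11 - 11 = 0  true
(9) d=11, b=0, e=8; 1 of them equals 0  true
(10) min(0, 11) = 0, not 1  false
(11) e = 8, g = -7; distinct  true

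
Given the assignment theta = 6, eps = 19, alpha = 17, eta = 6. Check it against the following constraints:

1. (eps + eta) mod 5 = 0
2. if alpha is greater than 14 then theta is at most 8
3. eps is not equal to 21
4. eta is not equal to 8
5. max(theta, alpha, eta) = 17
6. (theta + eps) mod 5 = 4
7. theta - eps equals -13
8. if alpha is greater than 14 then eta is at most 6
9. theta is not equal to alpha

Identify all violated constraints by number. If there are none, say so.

1. eps + eta = 25; 25 mod 5 = 0  ✔
2. alpha = 17 > 14, so we need theta ≤ 8; theta = 6 ≤ 8  ✔
3. eps = 19, and 19 ≠ 21  ✔
4. eta = 6, and 6 ≠ 8  ✔
5. max(6, 17, 6) = 17  ✔
6. theta + eps = 25; 25 mod 5 = 0, not 4  ✘
7. theta - eps = 6 - 19 = -13  ✔
8. alpha = 17 > 14, so we need eta ≤ 6; eta = 6 ≤ 6  ✔
9. theta = 6, alpha = 17; distinct  ✔

No — constraint 6 is not satisfied.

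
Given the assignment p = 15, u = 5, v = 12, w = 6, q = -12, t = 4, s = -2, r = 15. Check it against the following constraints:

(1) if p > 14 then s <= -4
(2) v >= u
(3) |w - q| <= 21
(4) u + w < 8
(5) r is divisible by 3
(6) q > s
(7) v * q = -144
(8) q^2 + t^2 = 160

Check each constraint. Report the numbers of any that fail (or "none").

Violated: 1, 4, and 6.

(1) p = 15 > 14, so we need s ≤ -4; but s = -2 > -4  FAIL
(2) v = 12, u = 5; 12 ≥ 5  OK
(3) |6 - (-12)| = 18; 18 ≤ 21  OK
(4) u + w = 5 + 6 = 11; 11 ≥ 8, bound 8 not met  FAIL
(5) 15 / 3 = 5, so 3 divides 15  OK
(6) q = -12, s = -2; -12 ≤ -2 (want >)  FAIL
(7) v * q = 12 * (-12) = -144  OK
(8) q^2 + t^2 = (-12)^2 + 4^2 = 144 + 16 = 160  OK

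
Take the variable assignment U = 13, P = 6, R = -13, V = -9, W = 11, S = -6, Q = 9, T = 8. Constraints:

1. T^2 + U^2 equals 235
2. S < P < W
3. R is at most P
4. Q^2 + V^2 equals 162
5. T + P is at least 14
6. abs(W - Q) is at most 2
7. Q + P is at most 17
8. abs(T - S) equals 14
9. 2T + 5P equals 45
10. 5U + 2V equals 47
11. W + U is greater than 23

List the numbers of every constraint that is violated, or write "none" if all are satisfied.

1. T^2 + U^2 = 8^2 + 13^2 = 64 + 169 = 233, not 235  false
2. values -6 < 6 < 11  true
3. R = -13, P = 6; -13 ≤ 6  true
4. Q^2 + V^2 = 9^2 + (-9)^2 = 81 + 81 = 162  true
5. T + P = 8 + 6 = 14; 14 ≥ 14  true
6. abs(11 - 9) = 2; 2 ≤ 2  true
7. Q + P = 9 + 6 = 15; 15 ≤ 17  true
8. abs(8 - (-6)) = 14  true
9. 2T + 5P = 2(8) + 5(6) = 46, not 45  false
10. 5U + 2V = 5(13) + 2(-9) = 47  true
11. W + U = 11 + 13 = 24; 24 > 23  true

Violated: 1, 9.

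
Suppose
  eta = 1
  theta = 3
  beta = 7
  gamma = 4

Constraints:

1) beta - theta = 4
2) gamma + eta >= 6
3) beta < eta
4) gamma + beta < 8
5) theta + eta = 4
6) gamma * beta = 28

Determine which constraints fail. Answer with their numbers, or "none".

1) beta - theta = 7 - 3 = 4 — satisfied.
2) gamma + eta = 4 + 1 = 5; 5 < 6, bound 6 not met — violated.
3) beta = 7, eta = 1; 7 ≥ 1 (want <) — violated.
4) gamma + beta = 4 + 7 = 11; 11 ≥ 8, bound 8 not met — violated.
5) theta + eta = 3 + 1 = 4 — satisfied.
6) gamma * beta = 4 * 7 = 28 — satisfied.

Violated: 2, 3, and 4.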